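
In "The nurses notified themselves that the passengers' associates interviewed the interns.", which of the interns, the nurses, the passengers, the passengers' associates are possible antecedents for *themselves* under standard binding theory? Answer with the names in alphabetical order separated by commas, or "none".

*themselves* is a reflexive; Principle A requires it to be bound within its binding domain — the matrix clause.
— the interns: object of the clause headed by 'interviewed'; does not c-command the reflexive — cannot bind it (Principle A).
— the nurses: subject of the matrix clause; c-commands the reflexive within its binding domain — allowed (Principle A).
— the passengers: possessor inside the subject DP of the clause headed by 'interviewed'; does not c-command the reflexive — cannot bind it (Principle A).
— the passengers' associates: subject of the clause headed by 'interviewed'; does not c-command the reflexive — cannot bind it (Principle A).

the nurses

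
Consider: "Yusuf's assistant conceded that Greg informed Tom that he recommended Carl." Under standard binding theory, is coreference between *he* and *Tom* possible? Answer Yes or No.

Yes

*Tom* is an R-expression; Principle C requires it to be free (not bound by any c-commanding expression).
— he: subject of the clause headed by 'recommended'; the pronoun does not c-command the R-expression — coreference allowed.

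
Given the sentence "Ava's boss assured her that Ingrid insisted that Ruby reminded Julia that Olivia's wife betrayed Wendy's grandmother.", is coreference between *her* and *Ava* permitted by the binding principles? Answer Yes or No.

Yes

*her* is a pronoun; Principle B requires it to be free in its binding domain — the matrix clause.
— Ava: possessor inside the subject DP of the matrix clause; does not c-command the pronoun — Principle B does not apply; allowed.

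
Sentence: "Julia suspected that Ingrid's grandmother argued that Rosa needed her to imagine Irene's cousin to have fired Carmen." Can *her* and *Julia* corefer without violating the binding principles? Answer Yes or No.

Yes

*Julia* is an R-expression; Principle C requires it to be free (not bound by any c-commanding expression).
— her: subject of the clause headed by 'imagine'; the pronoun does not c-command the R-expression — coreference allowed.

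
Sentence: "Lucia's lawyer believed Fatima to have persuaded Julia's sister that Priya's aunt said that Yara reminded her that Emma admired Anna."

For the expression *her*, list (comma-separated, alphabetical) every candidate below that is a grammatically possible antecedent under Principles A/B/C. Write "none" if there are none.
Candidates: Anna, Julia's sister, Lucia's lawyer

*her* is a pronoun; Principle B requires it to be free in its binding domain — the clause headed by 'reminded'.
— Anna: object of the clause headed by 'admired'; is c-commanded by the pronoun; coreference would bind this R-expression — blocked (Principle C).
— Julia's sister: object of the clause headed by 'persuaded'; c-commands the pronoun but lies outside its binding domain — allowed.
— Lucia's lawyer: subject of the matrix clause; c-commands the pronoun but lies outside its binding domain — allowed.

Julia's sister, Lucia's lawyer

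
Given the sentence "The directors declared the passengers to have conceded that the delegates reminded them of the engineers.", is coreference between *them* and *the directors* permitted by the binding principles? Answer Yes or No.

Yes

*them* is a pronoun; Principle B requires it to be free in its binding domain — the clause headed by 'reminded'.
— the directors: subject of the matrix clause; c-commands the pronoun but lies outside its binding domain — allowed.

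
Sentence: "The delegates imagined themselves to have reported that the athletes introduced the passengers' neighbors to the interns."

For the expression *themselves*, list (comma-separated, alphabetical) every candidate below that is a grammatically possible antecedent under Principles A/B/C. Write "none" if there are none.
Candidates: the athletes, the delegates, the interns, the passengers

*themselves* is a reflexive; Principle A requires it to be bound within its binding domain — the matrix clause.
— the athletes: subject of the clause headed by 'introduced'; does not c-command the reflexive — cannot bind it (Principle A).
— the delegates: subject of the matrix clause; c-commands the reflexive within its binding domain — allowed (Principle A).
— the interns: second object of the clause headed by 'introduced'; does not c-command the reflexive — cannot bind it (Principle A).
— the passengers: possessor inside the object DP of the clause headed by 'introduced'; does not c-command the reflexive — cannot bind it (Principle A).

the delegates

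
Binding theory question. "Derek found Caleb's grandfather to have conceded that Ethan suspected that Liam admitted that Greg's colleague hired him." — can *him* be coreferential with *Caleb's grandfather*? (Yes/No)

Yes

*him* is a pronoun; Principle B requires it to be free in its binding domain — the clause headed by 'hired'.
— Caleb's grandfather: subject of the clause headed by 'conceded'; c-commands the pronoun but lies outside its binding domain — allowed.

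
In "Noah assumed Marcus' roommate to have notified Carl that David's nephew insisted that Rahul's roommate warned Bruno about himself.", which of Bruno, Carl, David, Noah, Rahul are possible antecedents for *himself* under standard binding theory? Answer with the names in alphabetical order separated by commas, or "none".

*himself* is a reflexive; Principle A requires it to be bound within its binding domain — the clause headed by 'warned'.
— Bruno: object of the clause headed by 'warned'; c-commands the reflexive within its binding domain — allowed (Principle A).
— Carl: object of the clause headed by 'notified'; c-commands the reflexive but lies outside its binding domain — cannot bind it (Principle A).
— David: possessor inside the subject DP of the clause headed by 'insisted'; does not c-command the reflexive — cannot bind it (Principle A).
— Noah: subject of the matrix clause; c-commands the reflexive but lies outside its binding domain — cannot bind it (Principle A).
— Rahul: possessor inside the subject DP of the clause headed by 'warned'; does not c-command the reflexive — cannot bind it (Principle A).

Bruno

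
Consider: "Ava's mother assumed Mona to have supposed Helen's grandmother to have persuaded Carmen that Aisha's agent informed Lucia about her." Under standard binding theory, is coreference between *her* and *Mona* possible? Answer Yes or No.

*Mona* is an R-expression; Principle C requires it to be free (not bound by any c-commanding expression).
— her: second object of the clause headed by 'informed'; the pronoun does not c-command the R-expression — coreference allowed.

Yes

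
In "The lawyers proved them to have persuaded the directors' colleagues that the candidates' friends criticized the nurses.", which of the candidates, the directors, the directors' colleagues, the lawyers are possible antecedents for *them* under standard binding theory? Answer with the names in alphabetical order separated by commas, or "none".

*them* is a pronoun; Principle B requires it to be free in its binding domain — the matrix clause.
— the candidates: possessor inside the subject DP of the clause headed by 'criticized'; is c-commanded by the pronoun; coreference would bind this R-expression — blocked (Principle C).
— the directors: possessor inside the object DP of the clause headed by 'persuaded'; is c-commanded by the pronoun; coreference would bind this R-expression — blocked (Principle C).
— the directors' colleagues: object of the clause headed by 'persuaded'; is c-commanded by the pronoun; coreference would bind this R-expression — blocked (Principle C).
— the lawyers: subject of the matrix clause; c-commands the pronoun within its binding domain — blocked (Principle B).

none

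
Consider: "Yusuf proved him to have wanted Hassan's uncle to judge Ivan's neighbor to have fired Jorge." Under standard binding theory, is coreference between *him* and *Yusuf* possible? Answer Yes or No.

No

*Yusuf* is an R-expression; Principle C requires it to be free (not bound by any c-commanding expression).
— him: subject of the clause headed by 'wanted'; the R-expression locally c-commands the pronoun — coreference blocked (Principle B on the pronoun).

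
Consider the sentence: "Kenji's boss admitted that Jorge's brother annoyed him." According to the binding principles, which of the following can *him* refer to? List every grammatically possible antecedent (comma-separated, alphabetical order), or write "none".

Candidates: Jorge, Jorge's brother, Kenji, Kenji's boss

*him* is a pronoun; Principle B requires it to be free in its binding domain — the clause headed by 'annoyed'.
— Jorge: possessor inside the subject DP of the clause headed by 'annoyed'; does not c-command the pronoun — Principle B does not apply; allowed.
— Jorge's brother: subject of the clause headed by 'annoyed'; c-commands the pronoun within its binding domain — blocked (Principle B).
— Kenji: possessor inside the subject DP of the matrix clause; does not c-command the pronoun — Principle B does not apply; allowed.
— Kenji's boss: subject of the matrix clause; c-commands the pronoun but lies outside its binding domain — allowed.

Jorge, Kenji, Kenji's boss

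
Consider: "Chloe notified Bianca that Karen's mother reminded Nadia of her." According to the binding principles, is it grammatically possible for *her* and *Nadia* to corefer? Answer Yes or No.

No

*her* is a pronoun; Principle B requires it to be free in its binding domain — the clause headed by 'reminded'.
— Nadia: object of the clause headed by 'reminded'; c-commands the pronoun within its binding domain — blocked (Principle B).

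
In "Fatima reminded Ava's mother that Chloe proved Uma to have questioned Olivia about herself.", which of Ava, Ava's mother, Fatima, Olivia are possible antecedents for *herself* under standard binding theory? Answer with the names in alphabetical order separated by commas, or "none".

Olivia

*herself* is a reflexive; Principle A requires it to be bound within its binding domain — the clause headed by 'questioned'.
— Ava: possessor inside the object DP of the matrix clause; does not c-command the reflexive — cannot bind it (Principle A).
— Ava's mother: object of the matrix clause; c-commands the reflexive but lies outside its binding domain — cannot bind it (Principle A).
— Fatima: subject of the matrix clause; c-commands the reflexive but lies outside its binding domain — cannot bind it (Principle A).
— Olivia: object of the clause headed by 'questioned'; c-commands the reflexive within its binding domain — allowed (Principle A).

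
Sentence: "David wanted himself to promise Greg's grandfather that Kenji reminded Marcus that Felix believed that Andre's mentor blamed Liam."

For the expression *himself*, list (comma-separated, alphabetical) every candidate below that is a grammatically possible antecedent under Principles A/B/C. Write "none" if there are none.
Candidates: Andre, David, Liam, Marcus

David

*himself* is a reflexive; Principle A requires it to be bound within its binding domain — the matrix clause.
— Andre: possessor inside the subject DP of the clause headed by 'blamed'; does not c-command the reflexive — cannot bind it (Principle A).
— David: subject of the matrix clause; c-commands the reflexive within its binding domain — allowed (Principle A).
— Liam: object of the clause headed by 'blamed'; does not c-command the reflexive — cannot bind it (Principle A).
— Marcus: object of the clause headed by 'reminded'; does not c-command the reflexive — cannot bind it (Principle A).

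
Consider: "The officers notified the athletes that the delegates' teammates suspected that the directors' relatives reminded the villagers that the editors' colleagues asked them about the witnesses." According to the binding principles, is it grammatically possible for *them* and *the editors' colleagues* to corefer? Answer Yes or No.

No

*them* is a pronoun; Principle B requires it to be free in its binding domain — the clause headed by 'asked'.
— the editors' colleagues: subject of the clause headed by 'asked'; c-commands the pronoun within its binding domain — blocked (Principle B).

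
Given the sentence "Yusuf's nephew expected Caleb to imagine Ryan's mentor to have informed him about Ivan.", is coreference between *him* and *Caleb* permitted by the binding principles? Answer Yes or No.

*him* is a pronoun; Principle B requires it to be free in its binding domain — the clause headed by 'informed'.
— Caleb: subject of the clause headed by 'imagine'; c-commands the pronoun but lies outside its binding domain — allowed.

Yes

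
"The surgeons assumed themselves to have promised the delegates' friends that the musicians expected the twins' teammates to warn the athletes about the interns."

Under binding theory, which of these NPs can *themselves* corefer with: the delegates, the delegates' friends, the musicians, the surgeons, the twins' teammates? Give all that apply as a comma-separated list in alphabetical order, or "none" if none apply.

the surgeons

*themselves* is a reflexive; Principle A requires it to be bound within its binding domain — the matrix clause.
— the delegates: possessor inside the object DP of the clause headed by 'promised'; does not c-command the reflexive — cannot bind it (Principle A).
— the delegates' friends: object of the clause headed by 'promised'; does not c-command the reflexive — cannot bind it (Principle A).
— the musicians: subject of the clause headed by 'expected'; does not c-command the reflexive — cannot bind it (Principle A).
— the surgeons: subject of the matrix clause; c-commands the reflexive within its binding domain — allowed (Principle A).
— the twins' teammates: subject of the clause headed by 'warn'; does not c-command the reflexive — cannot bind it (Principle A).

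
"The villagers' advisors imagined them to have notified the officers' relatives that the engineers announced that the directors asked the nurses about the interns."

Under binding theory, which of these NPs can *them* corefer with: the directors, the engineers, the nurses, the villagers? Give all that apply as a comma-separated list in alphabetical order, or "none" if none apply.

the villagers

*them* is a pronoun; Principle B requires it to be free in its binding domain — the matrix clause.
— the directors: subject of the clause headed by 'asked'; is c-commanded by the pronoun; coreference would bind this R-expression — blocked (Principle C).
— the engineers: subject of the clause headed by 'announced'; is c-commanded by the pronoun; coreference would bind this R-expression — blocked (Principle C).
— the nurses: object of the clause headed by 'asked'; is c-commanded by the pronoun; coreference would bind this R-expression — blocked (Principle C).
— the villagers: possessor inside the subject DP of the matrix clause; does not c-command the pronoun — Principle B does not apply; allowed.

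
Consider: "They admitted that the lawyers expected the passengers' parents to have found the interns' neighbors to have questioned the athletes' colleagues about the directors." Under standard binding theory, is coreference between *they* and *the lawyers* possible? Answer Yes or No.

No

*the lawyers* is an R-expression; Principle C requires it to be free (not bound by any c-commanding expression).
— they: subject of the matrix clause; the pronoun c-commands the R-expression — coreference blocked (Principle C).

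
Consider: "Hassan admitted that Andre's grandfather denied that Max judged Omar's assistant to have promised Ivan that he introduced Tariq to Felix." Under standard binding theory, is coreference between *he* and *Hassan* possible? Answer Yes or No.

Yes

*Hassan* is an R-expression; Principle C requires it to be free (not bound by any c-commanding expression).
— he: subject of the clause headed by 'introduced'; the pronoun does not c-command the R-expression — coreference allowed.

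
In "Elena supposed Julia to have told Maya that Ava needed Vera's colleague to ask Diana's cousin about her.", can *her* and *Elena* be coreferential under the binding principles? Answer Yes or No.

Yes

*Elena* is an R-expression; Principle C requires it to be free (not bound by any c-commanding expression).
— her: second object of the clause headed by 'ask'; the pronoun does not c-command the R-expression — coreference allowed.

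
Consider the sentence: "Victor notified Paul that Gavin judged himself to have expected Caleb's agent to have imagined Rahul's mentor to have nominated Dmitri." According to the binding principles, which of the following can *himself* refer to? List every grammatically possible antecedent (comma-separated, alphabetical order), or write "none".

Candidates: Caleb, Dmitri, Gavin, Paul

Gavin

*himself* is a reflexive; Principle A requires it to be bound within its binding domain — the clause headed by 'judged'.
— Caleb: possessor inside the subject DP of the clause headed by 'imagined'; does not c-command the reflexive — cannot bind it (Principle A).
— Dmitri: object of the clause headed by 'nominated'; does not c-command the reflexive — cannot bind it (Principle A).
— Gavin: subject of the clause headed by 'judged'; c-commands the reflexive within its binding domain — allowed (Principle A).
— Paul: object of the matrix clause; c-commands the reflexive but lies outside its binding domain — cannot bind it (Principle A).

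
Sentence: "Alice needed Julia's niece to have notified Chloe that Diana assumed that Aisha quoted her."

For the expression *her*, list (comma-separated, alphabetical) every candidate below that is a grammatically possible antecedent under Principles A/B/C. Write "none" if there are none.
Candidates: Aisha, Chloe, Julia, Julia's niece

*her* is a pronoun; Principle B requires it to be free in its binding domain — the clause headed by 'quoted'.
— Aisha: subject of the clause headed by 'quoted'; c-commands the pronoun within its binding domain — blocked (Principle B).
— Chloe: object of the clause headed by 'notified'; c-commands the pronoun but lies outside its binding domain — allowed.
— Julia: possessor inside the subject DP of the clause headed by 'notified'; does not c-command the pronoun — Principle B does not apply; allowed.
— Julia's niece: subject of the clause headed by 'notified'; c-commands the pronoun but lies outside its binding domain — allowed.

Chloe, Julia, Julia's niece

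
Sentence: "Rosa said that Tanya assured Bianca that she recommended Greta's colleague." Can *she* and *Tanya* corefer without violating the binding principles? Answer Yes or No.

Yes

*Tanya* is an R-expression; Principle C requires it to be free (not bound by any c-commanding expression).
— she: subject of the clause headed by 'recommended'; the pronoun does not c-command the R-expression — coreference allowed.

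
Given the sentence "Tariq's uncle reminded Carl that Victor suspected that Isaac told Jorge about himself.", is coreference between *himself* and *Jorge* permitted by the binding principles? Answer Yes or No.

Yes

*himself* is a reflexive; Principle A requires it to be bound within its binding domain — the clause headed by 'told'.
— Jorge: object of the clause headed by 'told'; c-commands the reflexive within its binding domain — allowed (Principle A).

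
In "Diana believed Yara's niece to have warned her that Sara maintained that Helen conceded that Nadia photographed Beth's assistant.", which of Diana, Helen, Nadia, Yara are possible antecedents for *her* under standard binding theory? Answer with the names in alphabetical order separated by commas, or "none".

*her* is a pronoun; Principle B requires it to be free in its binding domain — the clause headed by 'warned'.
— Diana: subject of the matrix clause; c-commands the pronoun but lies outside its binding domain — allowed.
— Helen: subject of the clause headed by 'conceded'; is c-commanded by the pronoun; coreference would bind this R-expression — blocked (Principle C).
— Nadia: subject of the clause headed by 'photographed'; is c-commanded by the pronoun; coreference would bind this R-expression — blocked (Principle C).
— Yara: possessor inside the subject DP of the clause headed by 'warned'; does not c-command the pronoun — Principle B does not apply; allowed.

Diana, Yara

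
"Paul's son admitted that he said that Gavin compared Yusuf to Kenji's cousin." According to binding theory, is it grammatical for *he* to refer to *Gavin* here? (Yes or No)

No

*Gavin* is an R-expression; Principle C requires it to be free (not bound by any c-commanding expression).
— he: subject of the clause headed by 'said'; the pronoun c-commands the R-expression — coreference blocked (Principle C).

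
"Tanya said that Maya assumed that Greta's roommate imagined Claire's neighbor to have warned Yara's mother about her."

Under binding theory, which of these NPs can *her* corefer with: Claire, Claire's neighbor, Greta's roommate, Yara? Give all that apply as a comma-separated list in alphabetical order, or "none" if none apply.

Claire, Greta's roommate, Yara

*her* is a pronoun; Principle B requires it to be free in its binding domain — the clause headed by 'warned'.
— Claire: possessor inside the subject DP of the clause headed by 'warned'; does not c-command the pronoun — Principle B does not apply; allowed.
— Claire's neighbor: subject of the clause headed by 'warned'; c-commands the pronoun within its binding domain — blocked (Principle B).
— Greta's roommate: subject of the clause headed by 'imagined'; c-commands the pronoun but lies outside its binding domain — allowed.
— Yara: possessor inside the object DP of the clause headed by 'warned'; does not c-command the pronoun — Principle B does not apply; allowed.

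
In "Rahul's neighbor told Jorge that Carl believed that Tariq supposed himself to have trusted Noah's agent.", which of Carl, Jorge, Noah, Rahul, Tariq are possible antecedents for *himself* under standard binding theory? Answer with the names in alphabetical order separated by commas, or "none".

Tariq

*himself* is a reflexive; Principle A requires it to be bound within its binding domain — the clause headed by 'supposed'.
— Carl: subject of the clause headed by 'believed'; c-commands the reflexive but lies outside its binding domain — cannot bind it (Principle A).
— Jorge: object of the matrix clause; c-commands the reflexive but lies outside its binding domain — cannot bind it (Principle A).
— Noah: possessor inside the object DP of the clause headed by 'trusted'; does not c-command the reflexive — cannot bind it (Principle A).
— Rahul: possessor inside the subject DP of the matrix clause; does not c-command the reflexive — cannot bind it (Principle A).
— Tariq: subject of the clause headed by 'supposed'; c-commands the reflexive within its binding domain — allowed (Principle A).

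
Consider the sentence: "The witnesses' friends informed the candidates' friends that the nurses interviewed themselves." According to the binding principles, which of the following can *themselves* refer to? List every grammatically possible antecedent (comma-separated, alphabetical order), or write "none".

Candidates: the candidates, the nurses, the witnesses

the nurses

*themselves* is a reflexive; Principle A requires it to be bound within its binding domain — the clause headed by 'interviewed'.
— the candidates: possessor inside the object DP of the matrix clause; does not c-command the reflexive — cannot bind it (Principle A).
— the nurses: subject of the clause headed by 'interviewed'; c-commands the reflexive within its binding domain — allowed (Principle A).
— the witnesses: possessor inside the subject DP of the matrix clause; does not c-command the reflexive — cannot bind it (Principle A).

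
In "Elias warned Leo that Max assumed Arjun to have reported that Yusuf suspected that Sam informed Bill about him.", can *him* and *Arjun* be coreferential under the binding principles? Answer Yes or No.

Yes

*Arjun* is an R-expression; Principle C requires it to be free (not bound by any c-commanding expression).
— him: second object of the clause headed by 'informed'; the pronoun does not c-command the R-expression — coreference allowed.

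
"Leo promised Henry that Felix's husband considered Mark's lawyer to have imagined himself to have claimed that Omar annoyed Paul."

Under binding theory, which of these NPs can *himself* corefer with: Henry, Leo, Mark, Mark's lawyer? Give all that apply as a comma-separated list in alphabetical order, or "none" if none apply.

Mark's lawyer

*himself* is a reflexive; Principle A requires it to be bound within its binding domain — the clause headed by 'imagined'.
— Henry: object of the matrix clause; c-commands the reflexive but lies outside its binding domain — cannot bind it (Principle A).
— Leo: subject of the matrix clause; c-commands the reflexive but lies outside its binding domain — cannot bind it (Principle A).
— Mark: possessor inside the subject DP of the clause headed by 'imagined'; does not c-command the reflexive — cannot bind it (Principle A).
— Mark's lawyer: subject of the clause headed by 'imagined'; c-commands the reflexive within its binding domain — allowed (Principle A).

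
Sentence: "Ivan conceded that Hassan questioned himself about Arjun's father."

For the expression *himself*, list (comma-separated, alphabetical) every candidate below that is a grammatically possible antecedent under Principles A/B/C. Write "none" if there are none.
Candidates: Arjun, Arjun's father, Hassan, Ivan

*himself* is a reflexive; Principle A requires it to be bound within its binding domain — the clause headed by 'questioned'.
— Arjun: possessor inside the second object DP of the clause headed by 'questioned'; does not c-command the reflexive — cannot bind it (Principle A).
— Arjun's father: second object of the clause headed by 'questioned'; does not c-command the reflexive — cannot bind it (Principle A).
— Hassan: subject of the clause headed by 'questioned'; c-commands the reflexive within its binding domain — allowed (Principle A).
— Ivan: subject of the matrix clause; c-commands the reflexive but lies outside its binding domain — cannot bind it (Principle A).

Hassan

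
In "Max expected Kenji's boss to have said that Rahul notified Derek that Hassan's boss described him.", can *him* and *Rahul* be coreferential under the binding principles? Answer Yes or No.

Yes

*Rahul* is an R-expression; Principle C requires it to be free (not bound by any c-commanding expression).
— him: object of the clause headed by 'described'; the pronoun does not c-command the R-expression — coreference allowed.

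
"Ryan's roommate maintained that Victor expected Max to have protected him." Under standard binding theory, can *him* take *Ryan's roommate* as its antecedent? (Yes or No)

*him* is a pronoun; Principle B requires it to be free in its binding domain — the clause headed by 'protected'.
— Ryan's roommate: subject of the matrix clause; c-commands the pronoun but lies outside its binding domain — allowed.

Yes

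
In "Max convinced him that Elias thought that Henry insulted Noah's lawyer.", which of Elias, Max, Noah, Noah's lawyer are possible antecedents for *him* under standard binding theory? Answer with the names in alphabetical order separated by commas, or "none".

none

*him* is a pronoun; Principle B requires it to be free in its binding domain — the matrix clause.
— Elias: subject of the clause headed by 'thought'; is c-commanded by the pronoun; coreference would bind this R-expression — blocked (Principle C).
— Max: subject of the matrix clause; c-commands the pronoun within its binding domain — blocked (Principle B).
— Noah: possessor inside the object DP of the clause headed by 'insulted'; is c-commanded by the pronoun; coreference would bind this R-expression — blocked (Principle C).
— Noah's lawyer: object of the clause headed by 'insulted'; is c-commanded by the pronoun; coreference would bind this R-expression — blocked (Principle C).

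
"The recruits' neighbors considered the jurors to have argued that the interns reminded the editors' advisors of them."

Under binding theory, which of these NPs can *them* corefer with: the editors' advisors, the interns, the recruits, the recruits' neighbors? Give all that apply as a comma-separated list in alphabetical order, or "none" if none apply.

the recruits, the recruits' neighbors

*them* is a pronoun; Principle B requires it to be free in its binding domain — the clause headed by 'reminded'.
— the editors' advisors: object of the clause headed by 'reminded'; c-commands the pronoun within its binding domain — blocked (Principle B).
— the interns: subject of the clause headed by 'reminded'; c-commands the pronoun within its binding domain — blocked (Principle B).
— the recruits: possessor inside the subject DP of the matrix clause; does not c-command the pronoun — Principle B does not apply; allowed.
— the recruits' neighbors: subject of the matrix clause; c-commands the pronoun but lies outside its binding domain — allowed.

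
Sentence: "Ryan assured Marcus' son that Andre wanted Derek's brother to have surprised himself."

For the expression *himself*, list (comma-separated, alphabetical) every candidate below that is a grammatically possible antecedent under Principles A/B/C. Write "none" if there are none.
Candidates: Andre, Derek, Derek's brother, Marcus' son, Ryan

Derek's brother

*himself* is a reflexive; Principle A requires it to be bound within its binding domain — the clause headed by 'surprised'.
— Andre: subject of the clause headed by 'wanted'; c-commands the reflexive but lies outside its binding domain — cannot bind it (Principle A).
— Derek: possessor inside the subject DP of the clause headed by 'surprised'; does not c-command the reflexive — cannot bind it (Principle A).
— Derek's brother: subject of the clause headed by 'surprised'; c-commands the reflexive within its binding domain — allowed (Principle A).
— Marcus' son: object of the matrix clause; c-commands the reflexive but lies outside its binding domain — cannot bind it (Principle A).
— Ryan: subject of the matrix clause; c-commands the reflexive but lies outside its binding domain — cannot bind it (Principle A).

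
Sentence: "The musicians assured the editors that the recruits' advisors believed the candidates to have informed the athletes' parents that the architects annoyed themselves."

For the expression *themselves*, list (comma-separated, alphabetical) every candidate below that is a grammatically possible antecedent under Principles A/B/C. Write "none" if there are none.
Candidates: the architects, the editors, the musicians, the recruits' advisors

the architects

*themselves* is a reflexive; Principle A requires it to be bound within its binding domain — the clause headed by 'annoyed'.
— the architects: subject of the clause headed by 'annoyed'; c-commands the reflexive within its binding domain — allowed (Principle A).
— the editors: object of the matrix clause; c-commands the reflexive but lies outside its binding domain — cannot bind it (Principle A).
— the musicians: subject of the matrix clause; c-commands the reflexive but lies outside its binding domain — cannot bind it (Principle A).
— the recruits' advisors: subject of the clause headed by 'believed'; c-commands the reflexive but lies outside its binding domain — cannot bind it (Principle A).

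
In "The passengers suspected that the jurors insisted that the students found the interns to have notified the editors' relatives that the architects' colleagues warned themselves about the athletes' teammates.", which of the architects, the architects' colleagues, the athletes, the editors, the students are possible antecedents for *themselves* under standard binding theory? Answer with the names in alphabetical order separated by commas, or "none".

the architects' colleagues

*themselves* is a reflexive; Principle A requires it to be bound within its binding domain — the clause headed by 'warned'.
— the architects: possessor inside the subject DP of the clause headed by 'warned'; does not c-command the reflexive — cannot bind it (Principle A).
— the architects' colleagues: subject of the clause headed by 'warned'; c-commands the reflexive within its binding domain — allowed (Principle A).
— the athletes: possessor inside the second object DP of the clause headed by 'warned'; does not c-command the reflexive — cannot bind it (Principle A).
— the editors: possessor inside the object DP of the clause headed by 'notified'; does not c-command the reflexive — cannot bind it (Principle A).
— the students: subject of the clause headed by 'found'; c-commands the reflexive but lies outside its binding domain — cannot bind it (Principle A).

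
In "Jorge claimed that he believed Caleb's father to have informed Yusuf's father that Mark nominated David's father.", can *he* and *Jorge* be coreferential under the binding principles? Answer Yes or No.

Yes

*Jorge* is an R-expression; Principle C requires it to be free (not bound by any c-commanding expression).
— he: subject of the clause headed by 'believed'; the pronoun does not c-command the R-expression — coreference allowed.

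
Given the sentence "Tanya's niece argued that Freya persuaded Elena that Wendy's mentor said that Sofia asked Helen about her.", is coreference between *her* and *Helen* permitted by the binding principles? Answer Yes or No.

*her* is a pronoun; Principle B requires it to be free in its binding domain — the clause headed by 'asked'.
— Helen: object of the clause headed by 'asked'; c-commands the pronoun within its binding domain — blocked (Principle B).

No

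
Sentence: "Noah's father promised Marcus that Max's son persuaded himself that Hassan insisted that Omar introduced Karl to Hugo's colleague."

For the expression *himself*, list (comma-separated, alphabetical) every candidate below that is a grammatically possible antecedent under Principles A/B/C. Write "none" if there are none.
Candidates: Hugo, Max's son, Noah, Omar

Max's son

*himself* is a reflexive; Principle A requires it to be bound within its binding domain — the clause headed by 'persuaded'.
— Hugo: possessor inside the second object DP of the clause headed by 'introduced'; does not c-command the reflexive — cannot bind it (Principle A).
— Max's son: subject of the clause headed by 'persuaded'; c-commands the reflexive within its binding domain — allowed (Principle A).
— Noah: possessor inside the subject DP of the matrix clause; does not c-command the reflexive — cannot bind it (Principle A).
— Omar: subject of the clause headed by 'introduced'; does not c-command the reflexive — cannot bind it (Principle A).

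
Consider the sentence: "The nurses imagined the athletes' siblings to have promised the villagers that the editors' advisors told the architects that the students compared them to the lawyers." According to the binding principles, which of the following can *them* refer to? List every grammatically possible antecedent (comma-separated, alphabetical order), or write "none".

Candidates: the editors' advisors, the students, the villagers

*them* is a pronoun; Principle B requires it to be free in its binding domain — the clause headed by 'compared'.
— the editors' advisors: subject of the clause headed by 'told'; c-commands the pronoun but lies outside its binding domain — allowed.
— the students: subject of the clause headed by 'compared'; c-commands the pronoun within its binding domain — blocked (Principle B).
— the villagers: object of the clause headed by 'promised'; c-commands the pronoun but lies outside its binding domain — allowed.

the editors' advisors, the villagers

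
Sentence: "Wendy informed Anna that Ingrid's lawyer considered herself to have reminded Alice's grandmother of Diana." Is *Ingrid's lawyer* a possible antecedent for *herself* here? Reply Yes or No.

*herself* is a reflexive; Principle A requires it to be bound within its binding domain — the clause headed by 'considered'.
— Ingrid's lawyer: subject of the clause headed by 'considered'; c-commands the reflexive within its binding domain — allowed (Principle A).

Yes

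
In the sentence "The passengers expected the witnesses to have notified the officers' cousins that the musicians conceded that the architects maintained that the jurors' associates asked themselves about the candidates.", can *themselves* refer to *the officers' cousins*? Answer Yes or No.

*themselves* is a reflexive; Principle A requires it to be bound within its binding domain — the clause headed by 'asked'.
— the officers' cousins: object of the clause headed by 'notified'; c-commands the reflexive but lies outside its binding domain — cannot bind it (Principle A).

No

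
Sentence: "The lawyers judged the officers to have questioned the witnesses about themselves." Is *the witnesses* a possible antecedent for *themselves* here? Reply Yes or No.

*themselves* is a reflexive; Principle A requires it to be bound within its binding domain — the clause headed by 'questioned'.
— the witnesses: object of the clause headed by 'questioned'; c-commands the reflexive within its binding domain — allowed (Principle A).

Yes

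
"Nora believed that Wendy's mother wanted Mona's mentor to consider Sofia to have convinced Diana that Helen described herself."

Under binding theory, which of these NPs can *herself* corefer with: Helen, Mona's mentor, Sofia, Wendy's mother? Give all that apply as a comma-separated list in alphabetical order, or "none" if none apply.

*herself* is a reflexive; Principle A requires it to be bound within its binding domain — the clause headed by 'described'.
— Helen: subject of the clause headed by 'described'; c-commands the reflexive within its binding domain — allowed (Principle A).
— Mona's mentor: subject of the clause headed by 'consider'; c-commands the reflexive but lies outside its binding domain — cannot bind it (Principle A).
— Sofia: subject of the clause headed by 'convinced'; c-commands the reflexive but lies outside its binding domain — cannot bind it (Principle A).
— Wendy's mother: subject of the clause headed by 'wanted'; c-commands the reflexive but lies outside its binding domain — cannot bind it (Principle A).

Helen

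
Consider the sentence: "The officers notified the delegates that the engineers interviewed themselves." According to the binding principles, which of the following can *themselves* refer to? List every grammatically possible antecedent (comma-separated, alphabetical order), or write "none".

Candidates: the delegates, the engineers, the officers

*themselves* is a reflexive; Principle A requires it to be bound within its binding domain — the clause headed by 'interviewed'.
— the delegates: object of the matrix clause; c-commands the reflexive but lies outside its binding domain — cannot bind it (Principle A).
— the engineers: subject of the clause headed by 'interviewed'; c-commands the reflexive within its binding domain — allowed (Principle A).
— the officers: subject of the matrix clause; c-commands the reflexive but lies outside its binding domain — cannot bind it (Principle A).

the engineers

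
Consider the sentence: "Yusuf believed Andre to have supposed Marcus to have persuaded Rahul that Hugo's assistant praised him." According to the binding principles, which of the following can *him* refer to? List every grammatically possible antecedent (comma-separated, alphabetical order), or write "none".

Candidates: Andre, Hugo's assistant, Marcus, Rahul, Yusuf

Andre, Marcus, Rahul, Yusuf

*him* is a pronoun; Principle B requires it to be free in its binding domain — the clause headed by 'praised'.
— Andre: subject of the clause headed by 'supposed'; c-commands the pronoun but lies outside its binding domain — allowed.
— Hugo's assistant: subject of the clause headed by 'praised'; c-commands the pronoun within its binding domain — blocked (Principle B).
— Marcus: subject of the clause headed by 'persuaded'; c-commands the pronoun but lies outside its binding domain — allowed.
— Rahul: object of the clause headed by 'persuaded'; c-commands the pronoun but lies outside its binding domain — allowed.
— Yusuf: subject of the matrix clause; c-commands the pronoun but lies outside its binding domain — allowed.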